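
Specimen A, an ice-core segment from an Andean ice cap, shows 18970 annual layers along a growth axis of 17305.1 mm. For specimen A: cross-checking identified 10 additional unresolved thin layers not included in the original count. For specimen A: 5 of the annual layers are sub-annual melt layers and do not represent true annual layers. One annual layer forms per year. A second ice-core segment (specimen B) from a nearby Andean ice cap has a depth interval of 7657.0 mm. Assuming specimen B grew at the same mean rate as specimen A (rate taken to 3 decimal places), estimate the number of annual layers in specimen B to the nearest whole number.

8396 annual layers

Specimen A: correcting the raw count gives 18970 − 5 + 10 = 18975 true annual layers.
A: 17305.1 mm over 18975 years gives 17305.1 / 18975 ≈ 0.912 mm per year.
For B, 7657.0 / 0.912 = 8395.83 years ≈ 8396 annual layers.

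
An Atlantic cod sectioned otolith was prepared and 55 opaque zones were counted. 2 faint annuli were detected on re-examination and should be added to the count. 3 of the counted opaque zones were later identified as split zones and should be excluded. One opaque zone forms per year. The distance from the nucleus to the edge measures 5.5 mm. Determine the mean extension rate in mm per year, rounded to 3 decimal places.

After corrections the count is 55 − 3 + 2 = 54 opaque zones.
Extension rate ≈ 5.5 / 54 = 0.102 mm per year.

0.102 mm per year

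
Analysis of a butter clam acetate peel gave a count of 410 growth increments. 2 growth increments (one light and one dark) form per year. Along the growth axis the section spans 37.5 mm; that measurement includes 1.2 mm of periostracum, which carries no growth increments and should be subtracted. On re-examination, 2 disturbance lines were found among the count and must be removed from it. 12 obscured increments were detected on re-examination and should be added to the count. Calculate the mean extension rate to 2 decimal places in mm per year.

Adjusted count: 410 − 2 + 12 = 420 growth increments.
With 2 growth increments per year, 420 / 2 = 210 years.
Removing the 1.2 mm offcut leaves 37.5 − 1.2 = 36.3 mm.
Mean rate = 36.3 mm / 210 years ≈ 0.17 mm per year.

0.17 mm per year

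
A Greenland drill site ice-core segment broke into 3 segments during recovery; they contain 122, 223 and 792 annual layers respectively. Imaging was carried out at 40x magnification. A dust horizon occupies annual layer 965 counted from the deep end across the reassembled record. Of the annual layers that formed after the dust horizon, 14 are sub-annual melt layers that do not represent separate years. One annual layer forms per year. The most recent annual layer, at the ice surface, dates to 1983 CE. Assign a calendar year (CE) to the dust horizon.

Total annual layers = 122 + 223 + 792 = 1137.
Between annual layer 965 and the ice surface there are 1137 − 965 = 172 annual layers.
Excluding 14 false annual layers: 172 − 14 = 158.
1983 − 158 = 1825 CE.

1825 CE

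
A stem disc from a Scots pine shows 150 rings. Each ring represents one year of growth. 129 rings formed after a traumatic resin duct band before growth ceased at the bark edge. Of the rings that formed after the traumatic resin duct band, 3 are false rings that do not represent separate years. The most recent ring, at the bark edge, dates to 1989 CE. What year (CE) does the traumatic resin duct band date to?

There are 129 rings younger than the traumatic resin duct band.
129 − 3 false = 126 true rings after the traumatic resin duct band.
The ring at the bark edge is 1989 CE, so the traumatic resin duct band dates to 1989 − 126 = 1863 CE.

1863 CE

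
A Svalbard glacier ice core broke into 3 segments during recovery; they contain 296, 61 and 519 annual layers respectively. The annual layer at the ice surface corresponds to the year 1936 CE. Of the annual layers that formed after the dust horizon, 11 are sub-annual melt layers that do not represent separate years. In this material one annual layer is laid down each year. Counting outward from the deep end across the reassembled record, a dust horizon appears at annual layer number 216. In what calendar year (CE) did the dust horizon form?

1287 CE

Total annual layers = 296 + 61 + 519 = 876.
876 − 216 = 660 annual layers lie beyond the dust horizon toward the ice surface.
Removing the 11 false annual layers leaves 660 − 11 = 649 true annual layers beyond the dust horizon.
The annual layer at the ice surface is 1936 CE, so the dust horizon dates to 1936 − 649 = 1287 CE.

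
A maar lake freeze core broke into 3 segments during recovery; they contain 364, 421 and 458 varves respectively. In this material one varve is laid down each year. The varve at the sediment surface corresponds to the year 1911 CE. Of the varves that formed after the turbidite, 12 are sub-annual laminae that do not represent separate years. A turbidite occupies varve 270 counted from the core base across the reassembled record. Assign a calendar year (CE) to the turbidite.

950 CE

Total varves = 364 + 421 + 458 = 1243.
1243 − 270 = 973 varves lie beyond the turbidite toward the sediment surface.
973 − 12 false = 961 true varves after the turbidite.
1911 − 961 = 950 CE.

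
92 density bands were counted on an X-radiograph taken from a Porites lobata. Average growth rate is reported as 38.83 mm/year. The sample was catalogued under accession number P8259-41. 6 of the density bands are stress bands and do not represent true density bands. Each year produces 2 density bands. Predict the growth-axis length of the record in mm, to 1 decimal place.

1669.7 mm

Correcting the raw count gives 92 − 6 = 86 true density bands.
With 2 density bands per year, 86 / 2 = 43 years.
Predicted length = 38.83 mm/year × 43 years = 1669.7 mm.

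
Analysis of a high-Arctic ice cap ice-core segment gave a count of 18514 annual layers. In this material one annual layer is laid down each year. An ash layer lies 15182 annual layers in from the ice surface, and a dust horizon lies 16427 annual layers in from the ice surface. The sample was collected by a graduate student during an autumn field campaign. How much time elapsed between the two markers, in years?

Separation: 16427 − 15182 = 1245 annual layers.
At one annual layer per year, 1245 years elapsed between them.

1245 years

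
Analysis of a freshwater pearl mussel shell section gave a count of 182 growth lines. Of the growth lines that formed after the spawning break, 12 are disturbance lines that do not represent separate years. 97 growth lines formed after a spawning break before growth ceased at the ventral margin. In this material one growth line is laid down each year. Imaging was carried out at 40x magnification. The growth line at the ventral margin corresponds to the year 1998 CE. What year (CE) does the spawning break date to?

97 growth lines formed after the spawning break.
Removing the 12 false growth lines leaves 97 − 12 = 85 true growth lines beyond the spawning break.
The growth line at the ventral margin is 1998 CE, so the spawning break dates to 1998 − 85 = 1913 CE.

1913 CE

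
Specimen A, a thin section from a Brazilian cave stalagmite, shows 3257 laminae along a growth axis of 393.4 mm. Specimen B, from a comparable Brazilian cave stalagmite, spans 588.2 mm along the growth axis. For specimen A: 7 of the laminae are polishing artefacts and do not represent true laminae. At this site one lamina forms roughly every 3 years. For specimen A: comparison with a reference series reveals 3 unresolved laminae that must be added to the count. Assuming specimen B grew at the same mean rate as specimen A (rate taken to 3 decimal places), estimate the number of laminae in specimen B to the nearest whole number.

Specimen A: adjusted count: 3257 − 7 + 3 = 3253 laminae.
Specimen A: at 3 years per lamina, 3253 × 3 = 9759 years.
A: Mean rate = 393.4 mm / 9759 years ≈ 0.040 mm per year.
Specimen B: 588.2 mm / 0.040 mm per year = 14705.00 years; at 3 years per lamina that is 14705.00 / 3 ≈ 4902 laminae.

4902 laminae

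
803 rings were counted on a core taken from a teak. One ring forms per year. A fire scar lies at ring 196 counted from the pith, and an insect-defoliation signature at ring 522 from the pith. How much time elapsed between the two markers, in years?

326 years

522 − 196 = 326 rings lie between the two events.
At one ring per year, 326 years elapsed between them.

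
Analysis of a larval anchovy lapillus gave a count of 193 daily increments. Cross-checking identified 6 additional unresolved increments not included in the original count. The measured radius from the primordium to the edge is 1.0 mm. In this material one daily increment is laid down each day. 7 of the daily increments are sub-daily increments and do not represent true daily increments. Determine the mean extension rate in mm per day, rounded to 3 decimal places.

True daily increment count = 193 − 7 + 6 = 192.
Mean rate = 1.0 mm / 192 days ≈ 0.005 mm per day.

0.005 mm per day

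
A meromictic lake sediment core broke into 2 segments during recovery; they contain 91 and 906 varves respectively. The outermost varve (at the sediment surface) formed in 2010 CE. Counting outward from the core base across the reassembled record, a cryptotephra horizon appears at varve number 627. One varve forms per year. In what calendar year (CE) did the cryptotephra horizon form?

1640 CE

Total varves = 91 + 906 = 997.
The cryptotephra horizon sits at varve 627 from the core base, so 997 − 627 = 370 varves formed after it.
The varve at the sediment surface is 2010 CE, so the cryptotephra horizon dates to 2010 − 370 = 1640 CE.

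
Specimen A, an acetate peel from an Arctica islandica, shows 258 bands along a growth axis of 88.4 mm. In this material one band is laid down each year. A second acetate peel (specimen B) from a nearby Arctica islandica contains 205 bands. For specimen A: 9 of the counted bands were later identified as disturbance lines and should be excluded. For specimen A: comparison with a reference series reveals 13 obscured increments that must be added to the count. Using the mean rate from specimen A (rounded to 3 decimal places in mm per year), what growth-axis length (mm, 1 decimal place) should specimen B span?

Specimen A: after corrections the count is 258 − 9 + 13 = 262 bands.
A: Mean rate = 88.4 mm / 262 years ≈ 0.337 mm/yr.
B's length ≈ 0.337 × 205 = 69.1 mm.

69.1 mm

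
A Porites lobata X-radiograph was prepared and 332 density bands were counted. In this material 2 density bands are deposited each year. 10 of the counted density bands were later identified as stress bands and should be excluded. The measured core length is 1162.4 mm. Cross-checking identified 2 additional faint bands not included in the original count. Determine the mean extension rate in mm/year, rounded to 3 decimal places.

7.175 mm/year

Correcting the raw count gives 332 − 10 + 2 = 324 true density bands.
Dividing by 2 density bands per year: 324 / 2 = 162 years.
Extension rate ≈ 1162.4 / 162 = 7.175 mm/year.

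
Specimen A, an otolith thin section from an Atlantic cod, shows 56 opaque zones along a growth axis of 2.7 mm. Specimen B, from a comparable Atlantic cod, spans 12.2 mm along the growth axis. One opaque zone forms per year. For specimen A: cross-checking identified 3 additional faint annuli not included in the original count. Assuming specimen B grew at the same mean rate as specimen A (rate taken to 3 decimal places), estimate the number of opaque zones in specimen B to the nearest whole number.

Specimen A: adjusted count: 56 + 3 = 59 opaque zones.
A: Extension rate ≈ 2.7 / 59 = 0.046 mm per year.
Specimen B: 12.2 mm / 0.046 mm per year = 265.22 years ≈ 265 opaque zones.

265 opaque zones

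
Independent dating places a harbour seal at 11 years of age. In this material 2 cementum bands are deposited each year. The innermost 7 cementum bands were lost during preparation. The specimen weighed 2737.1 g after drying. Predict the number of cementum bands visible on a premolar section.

15 cementum bands

11 years at 2 cementum bands per year gives 11 × 2 = 22 cementum bands.
Less the 7 uncaptured cementum bands: 22 − 7 = 15.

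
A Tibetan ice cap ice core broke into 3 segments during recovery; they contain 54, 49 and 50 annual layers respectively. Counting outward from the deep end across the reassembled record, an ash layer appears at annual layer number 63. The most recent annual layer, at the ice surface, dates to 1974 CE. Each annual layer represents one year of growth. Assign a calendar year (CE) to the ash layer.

Total annual layers = 54 + 49 + 50 = 153.
Between annual layer 63 and the ice surface there are 153 − 63 = 90 annual layers.
The annual layer at the ice surface is 1974 CE, so the ash layer dates to 1974 − 90 = 1884 CE.

1884 CE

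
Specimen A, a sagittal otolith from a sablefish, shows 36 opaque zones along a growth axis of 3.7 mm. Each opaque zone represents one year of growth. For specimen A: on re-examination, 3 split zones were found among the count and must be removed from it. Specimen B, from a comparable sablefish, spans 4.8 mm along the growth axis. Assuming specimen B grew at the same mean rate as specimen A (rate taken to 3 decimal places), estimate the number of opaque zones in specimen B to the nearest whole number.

43 opaque zones

Specimen A: after corrections the count is 36 − 3 = 33 opaque zones.
A: Extension rate ≈ 3.7 / 33 = 0.112 mm per year.
Specimen B: 4.8 mm / 0.112 mm per year = 42.86 years ≈ 43 opaque zones.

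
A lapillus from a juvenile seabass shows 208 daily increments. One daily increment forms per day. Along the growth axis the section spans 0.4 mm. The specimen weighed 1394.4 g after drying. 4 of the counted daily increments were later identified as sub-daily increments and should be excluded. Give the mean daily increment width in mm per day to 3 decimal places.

0.002 mm per day

True daily increment count = 208 − 4 = 204.
Mean rate = 0.4 mm / 204 days ≈ 0.002 mm per day.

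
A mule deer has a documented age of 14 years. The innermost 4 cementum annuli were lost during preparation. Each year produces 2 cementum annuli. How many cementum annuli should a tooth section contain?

24 cementum annuli

14 years at 2 cementum annuli per year gives 14 × 2 = 28 cementum annuli.
Less the 4 uncaptured cementum annuli: 28 − 4 = 24.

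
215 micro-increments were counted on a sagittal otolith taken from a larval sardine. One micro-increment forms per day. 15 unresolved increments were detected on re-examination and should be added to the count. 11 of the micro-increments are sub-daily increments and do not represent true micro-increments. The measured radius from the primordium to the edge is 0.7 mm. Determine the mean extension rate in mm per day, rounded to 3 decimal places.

0.003 mm per day

Correcting the raw count gives 215 − 11 + 15 = 219 true micro-increments.
0.7 mm over 219 days gives 0.7 / 219 ≈ 0.003 mm per day.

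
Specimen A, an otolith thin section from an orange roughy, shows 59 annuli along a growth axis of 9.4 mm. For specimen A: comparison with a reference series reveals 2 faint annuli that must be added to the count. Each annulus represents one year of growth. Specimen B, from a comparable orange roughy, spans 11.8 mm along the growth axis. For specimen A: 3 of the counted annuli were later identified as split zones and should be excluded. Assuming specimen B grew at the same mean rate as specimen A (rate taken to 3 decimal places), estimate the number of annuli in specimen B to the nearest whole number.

73 annuli

Specimen A: true annulus count = 59 − 3 + 2 = 58.
A: 9.4 mm over 58 years gives 9.4 / 58 ≈ 0.162 mm/yr.
B spans 11.8 / 0.162 = 72.84 years ≈ 73 annuli.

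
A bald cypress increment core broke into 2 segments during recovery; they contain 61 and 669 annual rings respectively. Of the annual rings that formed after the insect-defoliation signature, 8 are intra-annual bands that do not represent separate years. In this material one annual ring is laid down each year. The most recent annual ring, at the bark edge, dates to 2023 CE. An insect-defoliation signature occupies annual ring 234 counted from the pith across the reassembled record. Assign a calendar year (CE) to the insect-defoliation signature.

1535 CE

Total annual rings = 61 + 669 = 730.
Between annual ring 234 and the bark edge there are 730 − 234 = 496 annual rings.
496 − 8 false = 488 true annual rings after the insect-defoliation signature.
The annual ring at the bark edge is 2023 CE, so the insect-defoliation signature dates to 2023 − 488 = 1535 CE.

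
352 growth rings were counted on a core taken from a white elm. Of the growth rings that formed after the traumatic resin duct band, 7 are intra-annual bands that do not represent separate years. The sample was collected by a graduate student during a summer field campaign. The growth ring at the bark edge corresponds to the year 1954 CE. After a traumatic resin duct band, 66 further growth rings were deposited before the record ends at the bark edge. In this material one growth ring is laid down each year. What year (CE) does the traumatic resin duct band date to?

66 growth rings formed after the traumatic resin duct band.
Excluding 7 false growth rings: 66 − 7 = 59.
The growth ring at the bark edge is 1954 CE, so the traumatic resin duct band dates to 1954 − 59 = 1895 CE.

1895 CE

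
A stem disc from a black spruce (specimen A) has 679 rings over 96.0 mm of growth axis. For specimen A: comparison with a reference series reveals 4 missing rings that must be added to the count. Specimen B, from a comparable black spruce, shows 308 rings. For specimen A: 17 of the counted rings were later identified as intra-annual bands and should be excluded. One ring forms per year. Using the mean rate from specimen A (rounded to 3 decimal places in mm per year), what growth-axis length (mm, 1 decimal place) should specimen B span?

44.4 mm

Specimen A: adjusted count: 679 − 17 + 4 = 666 rings.
A: 96.0 mm over 666 years gives 96.0 / 666 ≈ 0.144 mm/year.
Length of B = 0.144 × 308 = 44.4 mm.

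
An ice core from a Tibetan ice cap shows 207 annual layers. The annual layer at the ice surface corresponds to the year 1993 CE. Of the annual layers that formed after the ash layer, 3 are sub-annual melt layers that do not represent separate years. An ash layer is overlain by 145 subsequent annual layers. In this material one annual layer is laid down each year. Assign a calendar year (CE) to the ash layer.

1851 CE

145 annual layers formed after the ash layer.
145 − 3 false = 142 true annual layers after the ash layer.
Counting back 142 years from 1993 CE places the ash layer in 1993 − 142 = 1851 CE.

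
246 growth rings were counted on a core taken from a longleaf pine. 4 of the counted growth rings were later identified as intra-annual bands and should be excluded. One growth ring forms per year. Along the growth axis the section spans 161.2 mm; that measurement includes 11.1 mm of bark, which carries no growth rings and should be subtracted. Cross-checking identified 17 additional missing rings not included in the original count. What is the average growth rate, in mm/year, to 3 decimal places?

After corrections the count is 246 − 4 + 17 = 259 growth rings.
Net length = 161.2 − 11.1 = 150.1 mm.
Extension rate ≈ 150.1 / 259 = 0.580 mm/year.

0.580 mm/year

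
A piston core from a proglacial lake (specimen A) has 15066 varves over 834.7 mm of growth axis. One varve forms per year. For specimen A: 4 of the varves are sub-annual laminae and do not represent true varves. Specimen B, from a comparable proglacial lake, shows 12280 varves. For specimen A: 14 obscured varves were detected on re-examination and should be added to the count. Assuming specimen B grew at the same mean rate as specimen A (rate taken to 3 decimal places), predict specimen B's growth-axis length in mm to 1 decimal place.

Specimen A: correcting the raw count gives 15066 − 4 + 14 = 15076 true varves.
A: 834.7 mm over 15076 years gives 834.7 / 15076 ≈ 0.055 mm/year.
B's length ≈ 0.055 × 12280 = 675.4 mm.

675.4 mm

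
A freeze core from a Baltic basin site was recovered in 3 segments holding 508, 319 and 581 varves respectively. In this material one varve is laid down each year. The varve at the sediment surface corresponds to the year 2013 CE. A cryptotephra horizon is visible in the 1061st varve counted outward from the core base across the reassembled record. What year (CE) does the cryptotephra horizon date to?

1666 CE

Total varves = 508 + 319 + 581 = 1408.
Between varve 1061 and the sediment surface there are 1408 − 1061 = 347 varves.
The varve at the sediment surface is 2013 CE, so the cryptotephra horizon dates to 2013 − 347 = 1666 CE.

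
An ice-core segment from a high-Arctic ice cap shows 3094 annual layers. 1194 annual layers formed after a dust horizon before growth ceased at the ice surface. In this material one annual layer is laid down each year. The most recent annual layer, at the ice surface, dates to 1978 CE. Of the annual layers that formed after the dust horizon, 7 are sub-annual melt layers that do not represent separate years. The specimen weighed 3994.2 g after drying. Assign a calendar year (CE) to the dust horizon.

791 CE

There are 1194 annual layers younger than the dust horizon.
1194 − 7 false = 1187 true annual layers after the dust horizon.
1978 − 1187 = 791 CE.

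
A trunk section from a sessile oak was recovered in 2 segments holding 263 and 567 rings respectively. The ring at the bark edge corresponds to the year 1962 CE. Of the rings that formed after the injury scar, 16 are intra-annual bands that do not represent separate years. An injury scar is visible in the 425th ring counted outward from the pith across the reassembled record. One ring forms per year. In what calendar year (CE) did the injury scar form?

Total rings = 263 + 567 = 830.
830 − 425 = 405 rings lie beyond the injury scar toward the bark edge.
Removing the 16 false rings leaves 405 − 16 = 389 true rings beyond the injury scar.
1962 − 389 = 1573 CE.

1573 CE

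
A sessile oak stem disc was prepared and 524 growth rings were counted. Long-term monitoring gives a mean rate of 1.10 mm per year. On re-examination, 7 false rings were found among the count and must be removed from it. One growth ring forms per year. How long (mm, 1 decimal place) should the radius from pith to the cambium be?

After corrections the count is 524 − 7 = 517 growth rings.
517 years at 1.10 mm/year gives 1.10 × 517 = 568.7 mm.

568.7 mm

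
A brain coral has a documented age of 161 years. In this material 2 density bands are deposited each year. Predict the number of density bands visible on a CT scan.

322 density bands

With 2 density bands per year, 161 years would produce 161 × 2 = 322 density bands.
So 322 density bands should be present.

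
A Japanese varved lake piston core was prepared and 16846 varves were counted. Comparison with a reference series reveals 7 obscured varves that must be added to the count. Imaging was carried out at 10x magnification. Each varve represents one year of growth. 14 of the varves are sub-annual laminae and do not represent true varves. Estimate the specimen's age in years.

16839 yr

After corrections the count is 16846 − 14 + 7 = 16839 varves.
At one varve per year, that is 16839 years.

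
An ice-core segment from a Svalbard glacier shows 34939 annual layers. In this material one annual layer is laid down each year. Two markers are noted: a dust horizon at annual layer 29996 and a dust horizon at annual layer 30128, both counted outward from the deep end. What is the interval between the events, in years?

Separation: 30128 − 29996 = 132 annual layers.
That is 132 years at one annual layer per year.

132 yr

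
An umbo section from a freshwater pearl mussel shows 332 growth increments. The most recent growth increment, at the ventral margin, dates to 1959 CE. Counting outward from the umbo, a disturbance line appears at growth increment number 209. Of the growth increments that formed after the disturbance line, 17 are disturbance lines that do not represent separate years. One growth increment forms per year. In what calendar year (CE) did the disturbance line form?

1853 CE

Between growth increment 209 and the ventral margin there are 332 − 209 = 123 growth increments.
123 − 17 false = 106 true growth increments after the disturbance line.
Counting back 106 years from 1959 CE places the disturbance line in 1959 − 106 = 1853 CE.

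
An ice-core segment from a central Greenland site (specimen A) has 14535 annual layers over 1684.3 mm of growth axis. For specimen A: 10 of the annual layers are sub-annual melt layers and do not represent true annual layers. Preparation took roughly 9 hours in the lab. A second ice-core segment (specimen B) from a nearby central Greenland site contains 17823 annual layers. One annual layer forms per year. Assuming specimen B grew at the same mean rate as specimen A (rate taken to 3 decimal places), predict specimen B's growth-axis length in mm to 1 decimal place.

Specimen A: correcting the raw count gives 14535 − 10 = 14525 true annual layers.
A: Extension rate ≈ 1684.3 / 14525 = 0.116 mm/year.
For B, 0.116 mm/year × 17823 years = 2067.5 mm.

2067.5 mm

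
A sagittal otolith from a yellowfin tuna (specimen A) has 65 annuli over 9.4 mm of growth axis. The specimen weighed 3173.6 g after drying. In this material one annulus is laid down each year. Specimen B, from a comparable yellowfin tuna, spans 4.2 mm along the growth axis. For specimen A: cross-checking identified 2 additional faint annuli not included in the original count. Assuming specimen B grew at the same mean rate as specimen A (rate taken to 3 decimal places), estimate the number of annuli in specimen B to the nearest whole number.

30 annuli

Specimen A: correcting the raw count gives 65 + 2 = 67 true annuli.
A: 9.4 mm over 67 years gives 9.4 / 67 ≈ 0.140 mm per year.
For B, 4.2 / 0.140 = 30.00 years ≈ 30 annuli.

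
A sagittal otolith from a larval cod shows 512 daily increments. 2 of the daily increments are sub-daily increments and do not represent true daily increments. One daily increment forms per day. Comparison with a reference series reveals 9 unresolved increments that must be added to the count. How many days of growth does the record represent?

True daily increment count = 512 − 2 + 9 = 519.
At one daily increment per day, that is 519 days.

519 days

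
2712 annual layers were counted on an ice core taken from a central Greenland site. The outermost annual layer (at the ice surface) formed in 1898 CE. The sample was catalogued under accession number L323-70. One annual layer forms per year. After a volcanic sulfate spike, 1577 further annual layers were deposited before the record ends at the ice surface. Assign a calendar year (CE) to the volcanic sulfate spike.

321 CE

There are 1577 annual layers younger than the volcanic sulfate spike.
The annual layer at the ice surface is 1898 CE, so the volcanic sulfate spike dates to 1898 − 1577 = 321 CE.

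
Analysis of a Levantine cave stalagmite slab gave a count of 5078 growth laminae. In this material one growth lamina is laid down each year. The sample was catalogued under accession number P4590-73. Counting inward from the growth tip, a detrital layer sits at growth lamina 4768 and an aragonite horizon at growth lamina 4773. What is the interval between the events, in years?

The two markers are separated by 4773 − 4768 = 5 growth laminae.
One growth lamina per year makes the interval 5 years.

5 years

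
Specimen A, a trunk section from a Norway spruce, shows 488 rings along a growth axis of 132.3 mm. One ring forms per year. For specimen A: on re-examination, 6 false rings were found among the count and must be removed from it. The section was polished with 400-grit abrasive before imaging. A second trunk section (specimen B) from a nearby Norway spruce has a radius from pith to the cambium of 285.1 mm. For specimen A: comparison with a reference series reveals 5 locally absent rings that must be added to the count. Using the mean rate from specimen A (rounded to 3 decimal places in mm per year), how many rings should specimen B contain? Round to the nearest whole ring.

Specimen A: true ring count = 488 − 6 + 5 = 487.
A: Mean rate = 132.3 mm / 487 years ≈ 0.272 mm per year.
For B, 285.1 / 0.272 = 1048.16 years ≈ 1048 rings.

1048 rings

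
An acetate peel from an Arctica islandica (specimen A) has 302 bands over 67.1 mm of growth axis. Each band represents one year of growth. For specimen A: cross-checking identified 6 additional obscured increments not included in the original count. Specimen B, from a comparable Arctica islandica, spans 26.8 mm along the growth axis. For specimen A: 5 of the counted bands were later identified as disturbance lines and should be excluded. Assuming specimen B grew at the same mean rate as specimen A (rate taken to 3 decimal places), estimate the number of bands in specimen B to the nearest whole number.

Specimen A: adjusted count: 302 − 5 + 6 = 303 bands.
A: Extension rate ≈ 67.1 / 303 = 0.221 mm/yr.
B spans 26.8 / 0.221 = 121.27 years ≈ 121 bands.

121 bands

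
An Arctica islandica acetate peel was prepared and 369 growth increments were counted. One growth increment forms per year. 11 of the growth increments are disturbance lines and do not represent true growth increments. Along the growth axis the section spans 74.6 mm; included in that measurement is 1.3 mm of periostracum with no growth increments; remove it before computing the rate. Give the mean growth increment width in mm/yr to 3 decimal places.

Adjusted count: 369 − 11 = 358 growth increments.
The growth record spans 74.6 − 1.3 = 73.3 mm.
73.3 mm over 358 years gives 73.3 / 358 ≈ 0.205 mm/yr.

0.205 mm/yr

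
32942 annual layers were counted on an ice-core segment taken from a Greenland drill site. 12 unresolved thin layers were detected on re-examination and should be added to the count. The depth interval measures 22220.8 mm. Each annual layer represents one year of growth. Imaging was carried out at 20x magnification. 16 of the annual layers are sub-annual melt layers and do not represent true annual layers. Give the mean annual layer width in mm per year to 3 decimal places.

0.675 mm per year

True annual layer count = 32942 − 16 + 12 = 32938.
Mean rate = 22220.8 mm / 32938 years ≈ 0.675 mm per year.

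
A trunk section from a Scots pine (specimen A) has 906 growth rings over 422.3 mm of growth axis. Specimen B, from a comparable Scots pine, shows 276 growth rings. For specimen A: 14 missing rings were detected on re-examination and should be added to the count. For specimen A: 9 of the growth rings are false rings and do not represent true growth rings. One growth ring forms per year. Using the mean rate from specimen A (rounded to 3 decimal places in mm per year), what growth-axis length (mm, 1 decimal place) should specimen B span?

Specimen A: adjusted count: 906 − 9 + 14 = 911 growth rings.
A: Extension rate ≈ 422.3 / 911 = 0.464 mm/year.
Length of B = 0.464 × 276 = 128.1 mm.

128.1 mm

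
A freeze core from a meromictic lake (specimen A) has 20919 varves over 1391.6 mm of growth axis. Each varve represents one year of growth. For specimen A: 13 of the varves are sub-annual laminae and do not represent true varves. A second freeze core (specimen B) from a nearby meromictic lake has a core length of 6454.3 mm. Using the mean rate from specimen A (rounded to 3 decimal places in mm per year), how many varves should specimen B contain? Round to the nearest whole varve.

Specimen A: after corrections the count is 20919 − 13 = 20906 varves.
A: Extension rate ≈ 1391.6 / 20906 = 0.067 mm/yr.
B spans 6454.3 / 0.067 = 96332.84 years ≈ 96333 varves.

96333 varves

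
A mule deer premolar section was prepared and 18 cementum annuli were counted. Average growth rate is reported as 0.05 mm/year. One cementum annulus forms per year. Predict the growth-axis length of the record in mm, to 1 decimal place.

0.9 mm

18 years of growth are recorded.
Predicted length = 0.05 mm/year × 18 years = 0.9 mm.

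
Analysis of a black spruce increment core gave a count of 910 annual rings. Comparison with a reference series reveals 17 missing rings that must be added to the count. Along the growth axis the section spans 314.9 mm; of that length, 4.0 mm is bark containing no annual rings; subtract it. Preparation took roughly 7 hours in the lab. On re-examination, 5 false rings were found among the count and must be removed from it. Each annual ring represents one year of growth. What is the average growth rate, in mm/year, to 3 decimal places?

0.337 mm/year

True annual ring count = 910 − 5 + 17 = 922.
The growth record spans 314.9 − 4.0 = 310.9 mm.
Mean rate = 310.9 mm / 922 years ≈ 0.337 mm/year.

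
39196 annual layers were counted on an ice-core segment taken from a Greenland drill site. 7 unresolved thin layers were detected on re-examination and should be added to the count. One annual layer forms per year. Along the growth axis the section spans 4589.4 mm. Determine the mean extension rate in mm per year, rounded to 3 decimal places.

0.117 mm per year

Adjusted count: 39196 + 7 = 39203 annual layers.
Mean rate = 4589.4 mm / 39203 years ≈ 0.117 mm per year.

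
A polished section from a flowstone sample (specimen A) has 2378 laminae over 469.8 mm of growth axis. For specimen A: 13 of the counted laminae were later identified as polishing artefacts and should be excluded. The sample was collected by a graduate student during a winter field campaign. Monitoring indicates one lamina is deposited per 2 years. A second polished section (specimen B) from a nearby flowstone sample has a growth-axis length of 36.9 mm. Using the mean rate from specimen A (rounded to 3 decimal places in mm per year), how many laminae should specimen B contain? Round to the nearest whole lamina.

186 laminae

Specimen A: correcting the raw count gives 2378 − 13 = 2365 true laminae.
Specimen A: at 2 years per lamina, 2365 × 2 = 4730 years.
A: Mean rate = 469.8 mm / 4730 years ≈ 0.099 mm/yr.
B spans 36.9 / 0.099 = 372.73 years; at 2 years per lamina that is 372.73 / 2 ≈ 186 laminae.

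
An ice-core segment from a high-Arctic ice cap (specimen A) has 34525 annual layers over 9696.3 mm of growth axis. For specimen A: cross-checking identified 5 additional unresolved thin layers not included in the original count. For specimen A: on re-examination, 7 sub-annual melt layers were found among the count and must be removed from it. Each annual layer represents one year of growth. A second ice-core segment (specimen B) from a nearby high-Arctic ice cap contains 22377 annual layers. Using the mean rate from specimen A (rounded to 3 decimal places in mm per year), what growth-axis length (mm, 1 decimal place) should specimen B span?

Specimen A: true annual layer count = 34525 − 7 + 5 = 34523.
A: Extension rate ≈ 9696.3 / 34523 = 0.281 mm/year.
For B, 0.281 mm/year × 22377 years = 6287.9 mm.

6287.9 mm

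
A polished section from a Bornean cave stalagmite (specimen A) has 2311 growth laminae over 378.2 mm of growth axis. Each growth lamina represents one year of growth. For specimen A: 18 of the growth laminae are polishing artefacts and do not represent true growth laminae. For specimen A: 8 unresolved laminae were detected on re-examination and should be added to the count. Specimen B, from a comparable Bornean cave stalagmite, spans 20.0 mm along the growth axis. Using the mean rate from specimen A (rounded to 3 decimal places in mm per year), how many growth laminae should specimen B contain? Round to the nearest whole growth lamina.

Specimen A: adjusted count: 2311 − 18 + 8 = 2301 growth laminae.
A: Mean rate = 378.2 mm / 2301 years ≈ 0.164 mm per year.
Specimen B: 20.0 mm / 0.164 mm per year = 121.95 years ≈ 122 growth laminae.

122 growth laminae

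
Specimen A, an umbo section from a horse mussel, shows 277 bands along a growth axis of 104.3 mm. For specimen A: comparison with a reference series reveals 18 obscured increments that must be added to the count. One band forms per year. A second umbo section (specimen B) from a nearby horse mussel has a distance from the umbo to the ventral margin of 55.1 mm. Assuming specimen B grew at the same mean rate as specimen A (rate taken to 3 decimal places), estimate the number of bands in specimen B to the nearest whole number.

156 bands

Specimen A: true band count = 277 + 18 = 295.
A: Extension rate ≈ 104.3 / 295 = 0.354 mm/year.
Specimen B: 55.1 mm / 0.354 mm per year = 155.65 years ≈ 156 bands.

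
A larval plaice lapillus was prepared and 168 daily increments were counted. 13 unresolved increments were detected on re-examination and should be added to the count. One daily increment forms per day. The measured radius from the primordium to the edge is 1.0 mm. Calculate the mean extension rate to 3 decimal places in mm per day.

True daily increment count = 168 + 13 = 181.
Mean rate = 1.0 mm / 181 days ≈ 0.006 mm per day.

0.006 mm per day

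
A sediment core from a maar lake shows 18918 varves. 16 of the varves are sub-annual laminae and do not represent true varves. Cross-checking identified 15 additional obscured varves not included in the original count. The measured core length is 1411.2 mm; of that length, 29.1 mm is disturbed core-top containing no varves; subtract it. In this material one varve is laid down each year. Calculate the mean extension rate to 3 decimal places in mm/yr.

0.073 mm/yr

Correcting the raw count gives 18918 − 16 + 15 = 18917 true varves.
The growth record spans 1411.2 − 29.1 = 1382.1 mm.
Extension rate ≈ 1382.1 / 18917 = 0.073 mm/yr.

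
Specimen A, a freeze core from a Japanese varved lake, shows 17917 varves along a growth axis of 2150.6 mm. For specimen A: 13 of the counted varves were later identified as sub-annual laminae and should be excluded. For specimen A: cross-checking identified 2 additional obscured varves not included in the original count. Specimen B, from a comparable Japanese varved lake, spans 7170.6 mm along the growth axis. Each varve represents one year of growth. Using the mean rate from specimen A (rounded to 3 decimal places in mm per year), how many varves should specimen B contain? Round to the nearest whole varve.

Specimen A: after corrections the count is 17917 − 13 + 2 = 17906 varves.
A: 2150.6 mm over 17906 years gives 2150.6 / 17906 ≈ 0.120 mm per year.
Specimen B: 7170.6 mm / 0.120 mm per year = 59755.00 years ≈ 59755 varves.

59755 varves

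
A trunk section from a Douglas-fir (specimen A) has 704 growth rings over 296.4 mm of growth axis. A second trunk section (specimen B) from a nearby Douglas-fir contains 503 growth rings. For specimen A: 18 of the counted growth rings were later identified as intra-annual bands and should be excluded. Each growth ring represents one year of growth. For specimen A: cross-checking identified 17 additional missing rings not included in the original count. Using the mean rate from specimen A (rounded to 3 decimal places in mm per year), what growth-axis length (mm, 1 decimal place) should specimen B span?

Specimen A: after corrections the count is 704 − 18 + 17 = 703 growth rings.
A: Extension rate ≈ 296.4 / 703 = 0.422 mm/year.
For B, 0.422 mm/year × 503 years = 212.3 mm.

212.3 mm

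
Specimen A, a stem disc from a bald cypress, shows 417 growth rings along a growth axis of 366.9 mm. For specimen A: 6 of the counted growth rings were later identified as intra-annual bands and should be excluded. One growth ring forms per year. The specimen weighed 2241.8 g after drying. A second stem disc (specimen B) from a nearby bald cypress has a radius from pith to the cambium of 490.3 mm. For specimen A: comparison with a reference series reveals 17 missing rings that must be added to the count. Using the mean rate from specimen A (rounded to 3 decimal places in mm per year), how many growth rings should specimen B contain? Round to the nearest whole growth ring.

572 growth rings

Specimen A: correcting the raw count gives 417 − 6 + 17 = 428 true growth rings.
A: Mean rate = 366.9 mm / 428 years ≈ 0.857 mm/yr.
Specimen B: 490.3 mm / 0.857 mm per year = 572.11 years ≈ 572 growth rings.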